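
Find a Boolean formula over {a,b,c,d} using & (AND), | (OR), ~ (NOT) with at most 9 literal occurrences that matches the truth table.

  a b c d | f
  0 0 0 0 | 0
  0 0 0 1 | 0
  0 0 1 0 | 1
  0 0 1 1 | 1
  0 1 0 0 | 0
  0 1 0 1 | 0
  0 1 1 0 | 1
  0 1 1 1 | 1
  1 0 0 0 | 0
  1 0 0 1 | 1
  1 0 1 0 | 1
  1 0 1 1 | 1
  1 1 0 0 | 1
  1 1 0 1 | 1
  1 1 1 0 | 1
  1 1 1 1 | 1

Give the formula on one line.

((((d & a) | c) & ((~b & d) | c)) | (a & b))

  (d & a) = 0000000001010101
  ((d & a) | c) = 0011001101110111
  ~b = 1111000011110000
  (~b & d) = 0101000001010000
  ((~b & d) | c) = 0111001101110011
  (((d & a) | c) & ((~b & d) | c)) = 0011001101110011
  (a & b) = 0000000000001111
  ((((d & a) | c) & ((~b & d) | c)) | (a & b)) = 0011001101111111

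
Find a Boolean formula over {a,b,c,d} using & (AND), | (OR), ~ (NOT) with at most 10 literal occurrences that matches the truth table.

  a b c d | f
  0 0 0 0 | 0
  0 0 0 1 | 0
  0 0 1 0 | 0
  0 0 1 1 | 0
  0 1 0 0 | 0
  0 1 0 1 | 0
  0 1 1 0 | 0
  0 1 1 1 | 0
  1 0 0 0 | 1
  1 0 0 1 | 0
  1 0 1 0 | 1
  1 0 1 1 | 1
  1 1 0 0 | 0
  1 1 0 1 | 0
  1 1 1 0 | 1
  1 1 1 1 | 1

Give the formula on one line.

(a & (((~d | c) & ((c | ~b) | d)) & (a | (d & ~b))))

  ~d = 1010101010101010
  (~d | c) = 1011101110111011
  ~b = 1111000011110000
  (c | ~b) = 1111001111110011
  ((c | ~b) | d) = 1111011111110111
  ((~d | c) & ((c | ~b) | d)) = 1011001110110011
  (d & ~b) = 0101000001010000
  (a | (d & ~b)) = 0101000011111111
  (((~d | c) & ((c | ~b) | d)) & (a | (d & ~b))) = 0001000010110011
  (a & (((~d | c) & ((c | ~b) | d)) & (a | (d & ~b)))) = 0000000010110011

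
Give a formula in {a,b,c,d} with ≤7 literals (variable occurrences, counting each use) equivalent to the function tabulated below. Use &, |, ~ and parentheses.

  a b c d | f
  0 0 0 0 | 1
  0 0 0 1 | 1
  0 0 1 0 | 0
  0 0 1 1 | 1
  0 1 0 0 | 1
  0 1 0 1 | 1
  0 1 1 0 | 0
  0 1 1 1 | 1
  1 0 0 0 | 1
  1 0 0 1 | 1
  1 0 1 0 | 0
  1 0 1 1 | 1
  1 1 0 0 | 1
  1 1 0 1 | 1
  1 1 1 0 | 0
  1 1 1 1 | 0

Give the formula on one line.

  ~c = 1100110011001100
  (~c | d) = 1101110111011101
  ~b = 1111000011110000
  ~a = 1111111100000000
  (~b | ~a) = 1111111111110000
  ((~c | d) & (~b | ~a)) = 1101110111010000
  (~c | ((~c | d) & (~b | ~a))) = 1101110111011100

(~c | ((~c | d) & (~b | ~a)))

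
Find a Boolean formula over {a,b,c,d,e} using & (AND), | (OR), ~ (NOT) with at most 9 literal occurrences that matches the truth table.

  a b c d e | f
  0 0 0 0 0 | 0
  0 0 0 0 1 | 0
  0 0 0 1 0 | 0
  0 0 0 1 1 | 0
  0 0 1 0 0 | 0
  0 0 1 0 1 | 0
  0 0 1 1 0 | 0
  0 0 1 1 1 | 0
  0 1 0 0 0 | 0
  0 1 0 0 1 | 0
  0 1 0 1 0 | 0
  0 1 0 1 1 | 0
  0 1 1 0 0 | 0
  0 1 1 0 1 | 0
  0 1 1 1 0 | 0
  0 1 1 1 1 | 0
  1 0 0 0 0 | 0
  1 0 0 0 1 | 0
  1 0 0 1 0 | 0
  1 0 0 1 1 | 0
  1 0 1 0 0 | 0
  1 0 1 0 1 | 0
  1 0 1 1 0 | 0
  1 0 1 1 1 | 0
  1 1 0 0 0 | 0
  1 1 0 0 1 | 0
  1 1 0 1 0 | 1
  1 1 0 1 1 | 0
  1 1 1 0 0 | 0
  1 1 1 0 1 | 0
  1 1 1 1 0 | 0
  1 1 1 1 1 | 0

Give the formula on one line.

(~c & (d & ((~e & b) & (a | e))))

  ~c = 11110000111100001111000011110000
  ~e = 10101010101010101010101010101010
  (~e & b) = 00000000101010100000000010101010
  (a | e) = 01010101010101011111111111111111
  ((~e & b) & (a | e)) = 00000000000000000000000010101010
  (d & ((~e & b) & (a | e))) = 00000000000000000000000000100010
  (~c & (d & ((~e & b) & (a | e)))) = 00000000000000000000000000100000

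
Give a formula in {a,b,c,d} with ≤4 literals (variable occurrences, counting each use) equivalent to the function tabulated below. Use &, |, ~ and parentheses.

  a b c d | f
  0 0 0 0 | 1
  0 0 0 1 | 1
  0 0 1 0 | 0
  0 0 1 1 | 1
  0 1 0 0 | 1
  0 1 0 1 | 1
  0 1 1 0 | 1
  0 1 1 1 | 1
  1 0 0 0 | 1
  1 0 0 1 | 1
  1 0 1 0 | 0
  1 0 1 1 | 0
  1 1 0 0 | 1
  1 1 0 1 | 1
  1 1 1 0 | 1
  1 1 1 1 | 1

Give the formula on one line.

  ~c = 1100110011001100
  (~c | b) = 1100111111001111
  ~a = 1111111100000000
  (d & ~a) = 0101010100000000
  ((~c | b) | (d & ~a)) = 1101111111001111

((~c | b) | (d & ~a))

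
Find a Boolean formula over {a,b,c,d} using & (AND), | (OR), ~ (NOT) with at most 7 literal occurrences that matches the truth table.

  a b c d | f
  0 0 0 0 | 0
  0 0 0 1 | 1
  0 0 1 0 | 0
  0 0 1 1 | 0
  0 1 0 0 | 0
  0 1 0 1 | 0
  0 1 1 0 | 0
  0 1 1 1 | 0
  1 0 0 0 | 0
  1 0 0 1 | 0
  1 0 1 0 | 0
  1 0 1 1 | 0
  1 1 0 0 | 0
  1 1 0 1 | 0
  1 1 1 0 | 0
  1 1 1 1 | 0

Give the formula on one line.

  ~d = 1010101010101010
  ~a = 1111111100000000
  ~c = 1100110011001100
  (~a & ~c) = 1100110000000000
  (~d | (~a & ~c)) = 1110111010101010
  ~b = 1111000011110000
  (d & ~b) = 0101000001010000
  ((~d | (~a & ~c)) & (d & ~b)) = 0100000000000000

((~d | (~a & ~c)) & (d & ~b))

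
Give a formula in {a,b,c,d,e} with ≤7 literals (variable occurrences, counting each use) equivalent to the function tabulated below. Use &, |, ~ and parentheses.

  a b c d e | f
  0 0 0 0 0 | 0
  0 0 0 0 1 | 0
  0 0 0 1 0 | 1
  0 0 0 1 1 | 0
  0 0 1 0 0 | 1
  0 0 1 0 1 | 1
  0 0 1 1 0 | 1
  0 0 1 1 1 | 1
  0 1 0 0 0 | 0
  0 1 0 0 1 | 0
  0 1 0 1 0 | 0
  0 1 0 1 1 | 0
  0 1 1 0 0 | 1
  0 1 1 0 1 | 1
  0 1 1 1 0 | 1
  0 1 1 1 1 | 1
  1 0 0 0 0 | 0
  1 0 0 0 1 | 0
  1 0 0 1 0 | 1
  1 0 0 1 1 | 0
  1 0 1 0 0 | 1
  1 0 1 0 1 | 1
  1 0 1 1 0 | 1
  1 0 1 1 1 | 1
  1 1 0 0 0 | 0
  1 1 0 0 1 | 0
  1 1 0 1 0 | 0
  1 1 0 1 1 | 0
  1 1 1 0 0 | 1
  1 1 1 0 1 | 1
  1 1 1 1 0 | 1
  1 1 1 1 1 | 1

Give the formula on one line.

(c | (~e & (d & ~b)))

  ~e = 10101010101010101010101010101010
  ~b = 11111111000000001111111100000000
  (d & ~b) = 00110011000000000011001100000000
  (~e & (d & ~b)) = 00100010000000000010001000000000
  (c | (~e & (d & ~b))) = 00101111000011110010111100001111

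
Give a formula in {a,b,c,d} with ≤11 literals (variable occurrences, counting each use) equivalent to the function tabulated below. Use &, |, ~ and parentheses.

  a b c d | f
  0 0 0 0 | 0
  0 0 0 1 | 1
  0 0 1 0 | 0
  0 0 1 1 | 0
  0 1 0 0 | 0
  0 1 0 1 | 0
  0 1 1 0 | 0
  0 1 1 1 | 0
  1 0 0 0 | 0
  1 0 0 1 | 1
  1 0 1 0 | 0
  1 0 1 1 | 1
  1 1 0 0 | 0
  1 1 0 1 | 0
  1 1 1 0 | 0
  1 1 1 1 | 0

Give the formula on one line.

  ~c = 1100110011001100
  ~b = 1111000011110000
  (a & ~b) = 0000000011110000
  (~c | (a & ~b)) = 1100110011111100
  ~a = 1111111100000000
  (~a | ~b) = 1111111111110000
  ((~a | ~b) & d) = 0101010101010000
  ((~c | (a & ~b)) & ((~a | ~b) & d)) = 0100010001010000
  (~b | a) = 1111000011111111
  (((~c | (a & ~b)) & ((~a | ~b) & d)) & (~b | a)) = 0100000001010000

(((~c | (a & ~b)) & ((~a | ~b) & d)) & (~b | a))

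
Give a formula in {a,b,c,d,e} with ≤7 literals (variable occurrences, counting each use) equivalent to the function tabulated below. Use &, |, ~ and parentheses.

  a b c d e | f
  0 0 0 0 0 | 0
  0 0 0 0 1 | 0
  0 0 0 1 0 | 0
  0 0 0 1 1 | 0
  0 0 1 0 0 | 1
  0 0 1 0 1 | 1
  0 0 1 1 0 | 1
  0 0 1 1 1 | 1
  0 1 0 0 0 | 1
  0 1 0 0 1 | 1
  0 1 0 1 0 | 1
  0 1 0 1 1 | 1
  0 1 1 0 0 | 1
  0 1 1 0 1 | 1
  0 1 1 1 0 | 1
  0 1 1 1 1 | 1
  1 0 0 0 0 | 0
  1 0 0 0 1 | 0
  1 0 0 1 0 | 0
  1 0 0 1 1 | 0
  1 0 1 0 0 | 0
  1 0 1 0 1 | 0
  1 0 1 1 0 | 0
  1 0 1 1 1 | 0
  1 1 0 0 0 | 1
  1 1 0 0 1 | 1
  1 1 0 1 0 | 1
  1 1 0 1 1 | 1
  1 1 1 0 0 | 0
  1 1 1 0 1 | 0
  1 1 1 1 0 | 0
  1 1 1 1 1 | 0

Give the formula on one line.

((c & ~a) | (~c & b))

  ~a = 11111111111111110000000000000000
  (c & ~a) = 00001111000011110000000000000000
  ~c = 11110000111100001111000011110000
  (~c & b) = 00000000111100000000000011110000
  ((c & ~a) | (~c & b)) = 00001111111111110000000011110000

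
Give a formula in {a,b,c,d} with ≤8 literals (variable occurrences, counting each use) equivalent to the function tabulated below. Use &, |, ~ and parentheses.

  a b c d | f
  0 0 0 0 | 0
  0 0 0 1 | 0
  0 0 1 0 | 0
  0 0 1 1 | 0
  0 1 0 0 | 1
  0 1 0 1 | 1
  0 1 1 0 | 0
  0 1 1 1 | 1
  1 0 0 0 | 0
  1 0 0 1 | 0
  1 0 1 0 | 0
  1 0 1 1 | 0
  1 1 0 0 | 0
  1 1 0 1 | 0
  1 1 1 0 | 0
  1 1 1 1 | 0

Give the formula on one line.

((b & ~a) & ((d | ((a | ~d) & ~b)) | ~c))

  ~a = 1111111100000000
  (b & ~a) = 0000111100000000
  ~d = 1010101010101010
  (a | ~d) = 1010101011111111
  ~b = 1111000011110000
  ((a | ~d) & ~b) = 1010000011110000
  (d | ((a | ~d) & ~b)) = 1111010111110101
  ~c = 1100110011001100
  ((d | ((a | ~d) & ~b)) | ~c) = 1111110111111101
  ((b & ~a) & ((d | ((a | ~d) & ~b)) | ~c)) = 0000110100000000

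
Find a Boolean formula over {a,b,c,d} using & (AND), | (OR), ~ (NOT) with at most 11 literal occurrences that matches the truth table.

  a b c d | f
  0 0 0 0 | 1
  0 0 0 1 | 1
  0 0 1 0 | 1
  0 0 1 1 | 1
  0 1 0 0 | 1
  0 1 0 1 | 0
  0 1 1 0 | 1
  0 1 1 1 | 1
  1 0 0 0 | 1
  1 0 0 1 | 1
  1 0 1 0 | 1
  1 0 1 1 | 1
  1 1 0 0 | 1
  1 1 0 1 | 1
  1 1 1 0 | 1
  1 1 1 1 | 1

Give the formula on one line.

  ~b = 1111000011110000
  ~a = 1111111100000000
  ~d = 1010101010101010
  (~a & ~d) = 1010101000000000
  (c | b) = 0011111100111111
  ((~a & ~d) & (c | b)) = 0010101000000000
  (~b | ((~a & ~d) & (c | b))) = 1111101011110000
  (d & c) = 0001000100010001
  (a | (d & c)) = 0001000111111111
  (~d | (a | (d & c))) = 1011101111111111
  ((~b | ((~a & ~d) & (c | b))) | (~d | (a | (d & c)))) = 1111101111111111

((~b | ((~a & ~d) & (c | b))) | (~d | (a | (d & c))))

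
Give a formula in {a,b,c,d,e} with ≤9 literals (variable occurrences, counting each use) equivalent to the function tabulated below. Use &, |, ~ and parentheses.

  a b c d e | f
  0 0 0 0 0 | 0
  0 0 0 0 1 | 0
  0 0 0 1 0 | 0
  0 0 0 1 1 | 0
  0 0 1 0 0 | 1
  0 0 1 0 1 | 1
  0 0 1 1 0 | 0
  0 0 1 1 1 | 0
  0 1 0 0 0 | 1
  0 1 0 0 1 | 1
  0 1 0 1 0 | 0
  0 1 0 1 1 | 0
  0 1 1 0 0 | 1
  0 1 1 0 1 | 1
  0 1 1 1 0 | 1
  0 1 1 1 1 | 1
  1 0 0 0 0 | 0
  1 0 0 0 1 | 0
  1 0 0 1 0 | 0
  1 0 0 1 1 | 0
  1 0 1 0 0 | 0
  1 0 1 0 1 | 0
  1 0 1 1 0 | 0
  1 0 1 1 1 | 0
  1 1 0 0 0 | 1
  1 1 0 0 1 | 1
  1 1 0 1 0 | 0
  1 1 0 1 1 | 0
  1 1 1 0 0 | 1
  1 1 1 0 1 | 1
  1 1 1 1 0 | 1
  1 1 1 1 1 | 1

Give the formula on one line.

  (c & b) = 00000000000011110000000000001111
  ~d = 11001100110011001100110011001100
  ((c & b) | ~d) = 11001100110011111100110011001111
  (c | b) = 00001111111111110000111111111111
  (((c & b) | ~d) & (c | b)) = 00001100110011110000110011001111
  ~a = 11111111111111110000000000000000
  (~a | b) = 11111111111111110000000011111111
  ((((c & b) | ~d) & (c | b)) & (~a | b)) = 00001100110011110000000011001111

((((c & b) | ~d) & (c | b)) & (~a | b))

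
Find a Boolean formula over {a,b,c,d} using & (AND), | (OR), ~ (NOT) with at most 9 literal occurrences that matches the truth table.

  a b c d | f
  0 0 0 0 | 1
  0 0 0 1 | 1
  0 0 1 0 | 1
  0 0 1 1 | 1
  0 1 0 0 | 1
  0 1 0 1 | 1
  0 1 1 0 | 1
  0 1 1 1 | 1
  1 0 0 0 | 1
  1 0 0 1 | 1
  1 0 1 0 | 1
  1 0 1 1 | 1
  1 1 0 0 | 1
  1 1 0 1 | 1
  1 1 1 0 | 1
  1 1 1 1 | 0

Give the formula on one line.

  ~c = 1100110011001100
  ~a = 1111111100000000
  (~c | ~a) = 1111111111001100
  ~d = 1010101010101010
  (b | a) = 0000111111111111
  (~d & (b | a)) = 0000101010101010
  ~b = 1111000011110000
  (~d | ~b) = 1111101011111010
  (d & (~d | ~b)) = 0101000001010000
  ((~d & (b | a)) | (d & (~d | ~b))) = 0101101011111010
  ((~c | ~a) | ((~d & (b | a)) | (d & (~d | ~b)))) = 1111111111111110

((~c | ~a) | ((~d & (b | a)) | (d & (~d | ~b))))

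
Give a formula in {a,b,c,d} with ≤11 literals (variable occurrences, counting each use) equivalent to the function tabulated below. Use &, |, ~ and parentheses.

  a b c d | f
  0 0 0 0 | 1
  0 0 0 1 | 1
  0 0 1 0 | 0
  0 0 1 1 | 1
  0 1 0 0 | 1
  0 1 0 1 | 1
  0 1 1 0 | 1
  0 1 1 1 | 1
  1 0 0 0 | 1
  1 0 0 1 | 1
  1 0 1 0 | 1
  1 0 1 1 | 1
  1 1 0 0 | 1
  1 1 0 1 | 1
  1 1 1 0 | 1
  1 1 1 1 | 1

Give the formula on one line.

(((d | (b & c)) & (~b | (a & d))) | (b | (~c | a)))

  (b & c) = 0000001100000011
  (d | (b & c)) = 0101011101010111
  ~b = 1111000011110000
  (a & d) = 0000000001010101
  (~b | (a & d)) = 1111000011110101
  ((d | (b & c)) & (~b | (a & d))) = 0101000001010101
  ~c = 1100110011001100
  (~c | a) = 1100110011111111
  (b | (~c | a)) = 1100111111111111
  (((d | (b & c)) & (~b | (a & d))) | (b | (~c | a))) = 1101111111111111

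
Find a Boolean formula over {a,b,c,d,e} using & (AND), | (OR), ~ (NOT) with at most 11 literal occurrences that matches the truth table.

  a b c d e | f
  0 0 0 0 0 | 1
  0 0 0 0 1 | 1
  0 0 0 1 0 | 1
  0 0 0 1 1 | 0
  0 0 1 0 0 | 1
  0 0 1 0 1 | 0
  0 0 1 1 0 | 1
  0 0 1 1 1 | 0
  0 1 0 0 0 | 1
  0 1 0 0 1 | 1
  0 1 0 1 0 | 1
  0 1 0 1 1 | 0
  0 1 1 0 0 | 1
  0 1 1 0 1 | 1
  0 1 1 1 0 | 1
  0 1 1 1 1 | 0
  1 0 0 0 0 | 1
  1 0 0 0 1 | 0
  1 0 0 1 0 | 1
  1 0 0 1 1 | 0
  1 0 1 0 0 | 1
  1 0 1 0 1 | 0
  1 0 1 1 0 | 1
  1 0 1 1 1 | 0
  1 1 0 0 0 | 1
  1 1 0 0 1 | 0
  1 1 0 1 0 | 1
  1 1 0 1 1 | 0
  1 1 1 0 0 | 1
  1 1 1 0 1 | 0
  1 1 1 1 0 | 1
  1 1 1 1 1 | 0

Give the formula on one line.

(((~a & ~d) & (((a & d) | (~c | b)) | d)) | ~e)

  ~a = 11111111111111110000000000000000
  ~d = 11001100110011001100110011001100
  (~a & ~d) = 11001100110011000000000000000000
  (a & d) = 00000000000000000011001100110011
  ~c = 11110000111100001111000011110000
  (~c | b) = 11110000111111111111000011111111
  ((a & d) | (~c | b)) = 11110000111111111111001111111111
  (((a & d) | (~c | b)) | d) = 11110011111111111111001111111111
  ((~a & ~d) & (((a & d) | (~c | b)) | d)) = 11000000110011000000000000000000
  ~e = 10101010101010101010101010101010
  (((~a & ~d) & (((a & d) | (~c | b)) | d)) | ~e) = 11101010111011101010101010101010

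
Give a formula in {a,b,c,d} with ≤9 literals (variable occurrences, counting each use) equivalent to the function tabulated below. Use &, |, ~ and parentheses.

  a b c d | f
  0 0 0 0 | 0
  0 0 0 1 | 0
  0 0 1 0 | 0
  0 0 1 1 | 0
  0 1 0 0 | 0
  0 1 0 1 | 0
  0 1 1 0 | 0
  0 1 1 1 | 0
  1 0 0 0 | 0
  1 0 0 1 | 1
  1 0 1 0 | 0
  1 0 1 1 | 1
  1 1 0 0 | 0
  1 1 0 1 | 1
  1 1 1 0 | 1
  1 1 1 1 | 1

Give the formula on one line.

((a & d) | ((b & a) & (b & c)))

  (a & d) = 0000000001010101
  (b & a) = 0000000000001111
  (b & c) = 0000001100000011
  ((b & a) & (b & c)) = 0000000000000011
  ((a & d) | ((b & a) & (b & c))) = 0000000001010111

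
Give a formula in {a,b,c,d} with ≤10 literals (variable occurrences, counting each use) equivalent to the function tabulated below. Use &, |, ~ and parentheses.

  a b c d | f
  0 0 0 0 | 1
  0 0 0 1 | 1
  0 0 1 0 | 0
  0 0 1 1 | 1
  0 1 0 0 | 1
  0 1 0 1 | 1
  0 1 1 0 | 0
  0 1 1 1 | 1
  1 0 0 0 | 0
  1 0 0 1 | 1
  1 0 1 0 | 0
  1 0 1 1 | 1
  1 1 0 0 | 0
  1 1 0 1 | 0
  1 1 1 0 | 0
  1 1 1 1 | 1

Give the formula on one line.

(((~b | ~d) & d) | ((((~b & ~a) | c) | ~a) & (d | ~c)))

  ~b = 1111000011110000
  ~d = 1010101010101010
  (~b | ~d) = 1111101011111010
  ((~b | ~d) & d) = 0101000001010000
  ~a = 1111111100000000
  (~b & ~a) = 1111000000000000
  ((~b & ~a) | c) = 1111001100110011
  (((~b & ~a) | c) | ~a) = 1111111100110011
  ~c = 1100110011001100
  (d | ~c) = 1101110111011101
  ((((~b & ~a) | c) | ~a) & (d | ~c)) = 1101110100010001
  (((~b | ~d) & d) | ((((~b & ~a) | c) | ~a) & (d | ~c))) = 1101110101010001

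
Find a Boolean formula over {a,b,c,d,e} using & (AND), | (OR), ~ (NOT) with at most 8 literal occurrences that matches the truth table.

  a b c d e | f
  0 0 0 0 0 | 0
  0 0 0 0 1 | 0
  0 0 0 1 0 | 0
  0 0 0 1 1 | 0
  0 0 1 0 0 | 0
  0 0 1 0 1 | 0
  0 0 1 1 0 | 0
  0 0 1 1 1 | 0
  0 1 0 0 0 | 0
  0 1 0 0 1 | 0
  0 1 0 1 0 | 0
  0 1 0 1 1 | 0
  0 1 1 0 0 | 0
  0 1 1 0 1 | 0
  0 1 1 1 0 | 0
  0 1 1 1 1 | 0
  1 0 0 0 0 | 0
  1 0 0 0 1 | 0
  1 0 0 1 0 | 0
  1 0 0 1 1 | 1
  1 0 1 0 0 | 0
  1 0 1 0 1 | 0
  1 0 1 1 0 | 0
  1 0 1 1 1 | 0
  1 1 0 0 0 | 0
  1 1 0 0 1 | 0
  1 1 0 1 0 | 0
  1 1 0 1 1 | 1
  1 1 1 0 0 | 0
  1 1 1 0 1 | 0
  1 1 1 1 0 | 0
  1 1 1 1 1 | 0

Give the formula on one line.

((~c & (~d | e)) & (c | ((d & e) & a)))

  ~c = 11110000111100001111000011110000
  ~d = 11001100110011001100110011001100
  (~d | e) = 11011101110111011101110111011101
  (~c & (~d | e)) = 11010000110100001101000011010000
  (d & e) = 00010001000100010001000100010001
  ((d & e) & a) = 00000000000000000001000100010001
  (c | ((d & e) & a)) = 00001111000011110001111100011111
  ((~c & (~d | e)) & (c | ((d & e) & a))) = 00000000000000000001000000010000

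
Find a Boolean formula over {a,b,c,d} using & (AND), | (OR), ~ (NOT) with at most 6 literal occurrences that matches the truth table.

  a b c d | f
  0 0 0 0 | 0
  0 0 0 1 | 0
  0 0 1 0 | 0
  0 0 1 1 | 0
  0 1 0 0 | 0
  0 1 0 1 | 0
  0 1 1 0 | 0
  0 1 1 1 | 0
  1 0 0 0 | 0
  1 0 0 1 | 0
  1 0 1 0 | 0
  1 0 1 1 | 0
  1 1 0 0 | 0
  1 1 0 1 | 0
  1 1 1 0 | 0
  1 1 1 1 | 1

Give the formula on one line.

  (c & a) = 0000000000110011
  (d & b) = 0000010100000101
  ((c & a) & (d & b)) = 0000000000000001

((c & a) & (d & b))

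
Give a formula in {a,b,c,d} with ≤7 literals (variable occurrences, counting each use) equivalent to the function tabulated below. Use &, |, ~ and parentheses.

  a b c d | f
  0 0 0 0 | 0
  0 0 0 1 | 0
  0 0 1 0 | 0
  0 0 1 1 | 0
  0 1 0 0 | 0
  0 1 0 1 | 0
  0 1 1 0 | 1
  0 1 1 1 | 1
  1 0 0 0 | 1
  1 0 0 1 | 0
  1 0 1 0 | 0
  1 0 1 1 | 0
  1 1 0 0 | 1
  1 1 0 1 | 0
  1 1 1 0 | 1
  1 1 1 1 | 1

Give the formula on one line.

  (b & c) = 0000001100000011
  ~c = 1100110011001100
  ~d = 1010101010101010
  (a & ~d) = 0000000010101010
  ((a & ~d) | c) = 0011001110111011
  (~c & ((a & ~d) | c)) = 0000000010001000
  ((b & c) | (~c & ((a & ~d) | c))) = 0000001110001011

((b & c) | (~c & ((a & ~d) | c)))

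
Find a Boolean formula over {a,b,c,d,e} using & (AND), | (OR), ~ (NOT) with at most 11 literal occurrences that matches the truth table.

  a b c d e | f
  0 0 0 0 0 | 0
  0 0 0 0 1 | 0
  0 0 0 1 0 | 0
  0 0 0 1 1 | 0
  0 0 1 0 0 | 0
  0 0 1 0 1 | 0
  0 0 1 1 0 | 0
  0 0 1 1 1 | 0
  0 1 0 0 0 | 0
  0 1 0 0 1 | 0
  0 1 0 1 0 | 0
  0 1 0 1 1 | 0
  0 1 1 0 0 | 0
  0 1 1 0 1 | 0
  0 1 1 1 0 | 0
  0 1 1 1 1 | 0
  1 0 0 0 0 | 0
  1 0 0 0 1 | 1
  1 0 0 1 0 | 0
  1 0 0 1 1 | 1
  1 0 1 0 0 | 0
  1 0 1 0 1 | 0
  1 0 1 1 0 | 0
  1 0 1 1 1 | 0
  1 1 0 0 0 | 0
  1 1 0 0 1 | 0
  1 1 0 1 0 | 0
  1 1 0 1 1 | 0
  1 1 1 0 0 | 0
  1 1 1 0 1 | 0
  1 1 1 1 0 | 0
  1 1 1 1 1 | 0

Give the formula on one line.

  ~c = 11110000111100001111000011110000
  (~c | b) = 11110000111111111111000011111111
  (e & (~c | b)) = 01010000010101010101000001010101
  (a & (e & (~c | b))) = 00000000000000000101000001010101
  ~d = 11001100110011001100110011001100
  ~b = 11111111000000001111111100000000
  (~d | ~b) = 11111111110011001111111111001100
  (a & (~d | ~b)) = 00000000000000001111111111001100
  ((a & (e & (~c | b))) & (a & (~d | ~b))) = 00000000000000000101000001000100
  (((a & (e & (~c | b))) & (a & (~d | ~b))) & ~b) = 00000000000000000101000000000000

(((a & (e & (~c | b))) & (a & (~d | ~b))) & ~b)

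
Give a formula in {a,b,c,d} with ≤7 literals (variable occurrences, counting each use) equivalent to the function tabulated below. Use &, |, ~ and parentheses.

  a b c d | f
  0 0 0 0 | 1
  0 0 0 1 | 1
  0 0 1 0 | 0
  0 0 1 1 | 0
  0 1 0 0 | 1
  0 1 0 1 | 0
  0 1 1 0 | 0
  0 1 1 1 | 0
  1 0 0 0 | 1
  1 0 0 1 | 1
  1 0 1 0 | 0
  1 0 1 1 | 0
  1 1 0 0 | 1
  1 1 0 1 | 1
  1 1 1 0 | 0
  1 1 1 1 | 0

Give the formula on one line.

(((~d | ((a | ~b) & b)) | ~b) & ~c)

  ~d = 1010101010101010
  ~b = 1111000011110000
  (a | ~b) = 1111000011111111
  ((a | ~b) & b) = 0000000000001111
  (~d | ((a | ~b) & b)) = 1010101010101111
  ((~d | ((a | ~b) & b)) | ~b) = 1111101011111111
  ~c = 1100110011001100
  (((~d | ((a | ~b) & b)) | ~b) & ~c) = 1100100011001100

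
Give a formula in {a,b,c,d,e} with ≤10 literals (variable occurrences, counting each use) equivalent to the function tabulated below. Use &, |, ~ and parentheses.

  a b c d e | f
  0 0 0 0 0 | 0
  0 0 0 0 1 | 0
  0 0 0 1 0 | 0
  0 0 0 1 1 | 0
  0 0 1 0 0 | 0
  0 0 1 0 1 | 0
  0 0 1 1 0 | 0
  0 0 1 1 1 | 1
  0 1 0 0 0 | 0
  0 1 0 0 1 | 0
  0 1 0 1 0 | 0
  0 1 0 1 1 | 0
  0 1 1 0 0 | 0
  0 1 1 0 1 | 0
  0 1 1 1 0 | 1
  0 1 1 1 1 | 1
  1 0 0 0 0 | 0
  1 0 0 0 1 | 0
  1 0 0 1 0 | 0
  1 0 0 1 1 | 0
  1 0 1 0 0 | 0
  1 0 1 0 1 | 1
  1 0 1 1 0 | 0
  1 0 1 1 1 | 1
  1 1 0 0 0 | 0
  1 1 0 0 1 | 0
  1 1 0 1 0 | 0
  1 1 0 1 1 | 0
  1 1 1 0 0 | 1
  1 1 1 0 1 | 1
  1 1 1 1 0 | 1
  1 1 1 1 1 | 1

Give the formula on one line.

((a | d) & ((~b | c) & (b | (e & c))))

  (a | d) = 00110011001100111111111111111111
  ~b = 11111111000000001111111100000000
  (~b | c) = 11111111000011111111111100001111
  (e & c) = 00000101000001010000010100000101
  (b | (e & c)) = 00000101111111110000010111111111
  ((~b | c) & (b | (e & c))) = 00000101000011110000010100001111
  ((a | d) & ((~b | c) & (b | (e & c)))) = 00000001000000110000010100001111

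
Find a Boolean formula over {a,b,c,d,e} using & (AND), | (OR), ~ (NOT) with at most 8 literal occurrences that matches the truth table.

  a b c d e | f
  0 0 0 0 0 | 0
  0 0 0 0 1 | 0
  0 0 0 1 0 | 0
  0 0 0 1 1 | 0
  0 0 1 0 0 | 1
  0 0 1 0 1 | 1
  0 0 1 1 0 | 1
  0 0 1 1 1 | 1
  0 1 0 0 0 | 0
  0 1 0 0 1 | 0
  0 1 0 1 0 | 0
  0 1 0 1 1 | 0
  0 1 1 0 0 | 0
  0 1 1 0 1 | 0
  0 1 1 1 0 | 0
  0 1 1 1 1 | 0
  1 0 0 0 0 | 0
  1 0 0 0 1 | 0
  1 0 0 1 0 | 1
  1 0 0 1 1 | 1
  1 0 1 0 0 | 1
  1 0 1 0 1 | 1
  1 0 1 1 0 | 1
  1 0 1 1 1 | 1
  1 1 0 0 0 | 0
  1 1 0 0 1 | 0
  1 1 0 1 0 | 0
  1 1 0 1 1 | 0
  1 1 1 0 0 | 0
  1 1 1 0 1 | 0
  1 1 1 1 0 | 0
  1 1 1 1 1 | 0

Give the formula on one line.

(~b & ((~b & c) | (a & d)))

  ~b = 11111111000000001111111100000000
  (~b & c) = 00001111000000000000111100000000
  (a & d) = 00000000000000000011001100110011
  ((~b & c) | (a & d)) = 00001111000000000011111100110011
  (~b & ((~b & c) | (a & d))) = 00001111000000000011111100000000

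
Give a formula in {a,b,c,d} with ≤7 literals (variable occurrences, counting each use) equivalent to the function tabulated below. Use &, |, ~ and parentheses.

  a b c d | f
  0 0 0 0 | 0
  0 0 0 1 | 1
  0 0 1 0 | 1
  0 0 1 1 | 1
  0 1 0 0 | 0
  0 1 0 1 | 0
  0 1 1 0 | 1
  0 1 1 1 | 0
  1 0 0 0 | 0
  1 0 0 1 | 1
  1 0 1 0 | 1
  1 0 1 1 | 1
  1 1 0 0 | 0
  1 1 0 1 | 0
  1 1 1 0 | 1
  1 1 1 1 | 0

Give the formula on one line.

  (c | d) = 0111011101110111
  ~d = 1010101010101010
  ~b = 1111000011110000
  (~d | ~b) = 1111101011111010
  ((c | d) & (~d | ~b)) = 0111001001110010

((c | d) & (~d | ~b))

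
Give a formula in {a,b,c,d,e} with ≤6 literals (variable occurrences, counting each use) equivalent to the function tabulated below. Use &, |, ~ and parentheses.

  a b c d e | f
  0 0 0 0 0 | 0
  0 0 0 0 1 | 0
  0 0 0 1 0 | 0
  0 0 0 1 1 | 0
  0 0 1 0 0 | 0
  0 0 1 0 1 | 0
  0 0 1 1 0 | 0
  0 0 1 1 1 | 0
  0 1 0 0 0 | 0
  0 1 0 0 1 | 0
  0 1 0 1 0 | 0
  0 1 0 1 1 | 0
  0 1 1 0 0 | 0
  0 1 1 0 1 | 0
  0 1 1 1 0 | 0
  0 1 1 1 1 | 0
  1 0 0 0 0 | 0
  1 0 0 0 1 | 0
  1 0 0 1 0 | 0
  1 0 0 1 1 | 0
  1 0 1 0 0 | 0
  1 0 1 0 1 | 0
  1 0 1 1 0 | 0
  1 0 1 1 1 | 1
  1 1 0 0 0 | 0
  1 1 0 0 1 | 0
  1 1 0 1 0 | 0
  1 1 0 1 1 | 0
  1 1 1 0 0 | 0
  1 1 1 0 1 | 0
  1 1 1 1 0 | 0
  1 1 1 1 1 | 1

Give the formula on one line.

(((a & c) & ((c & e) | ~c)) & d)

  (a & c) = 00000000000000000000111100001111
  (c & e) = 00000101000001010000010100000101
  ~c = 11110000111100001111000011110000
  ((c & e) | ~c) = 11110101111101011111010111110101
  ((a & c) & ((c & e) | ~c)) = 00000000000000000000010100000101
  (((a & c) & ((c & e) | ~c)) & d) = 00000000000000000000000100000001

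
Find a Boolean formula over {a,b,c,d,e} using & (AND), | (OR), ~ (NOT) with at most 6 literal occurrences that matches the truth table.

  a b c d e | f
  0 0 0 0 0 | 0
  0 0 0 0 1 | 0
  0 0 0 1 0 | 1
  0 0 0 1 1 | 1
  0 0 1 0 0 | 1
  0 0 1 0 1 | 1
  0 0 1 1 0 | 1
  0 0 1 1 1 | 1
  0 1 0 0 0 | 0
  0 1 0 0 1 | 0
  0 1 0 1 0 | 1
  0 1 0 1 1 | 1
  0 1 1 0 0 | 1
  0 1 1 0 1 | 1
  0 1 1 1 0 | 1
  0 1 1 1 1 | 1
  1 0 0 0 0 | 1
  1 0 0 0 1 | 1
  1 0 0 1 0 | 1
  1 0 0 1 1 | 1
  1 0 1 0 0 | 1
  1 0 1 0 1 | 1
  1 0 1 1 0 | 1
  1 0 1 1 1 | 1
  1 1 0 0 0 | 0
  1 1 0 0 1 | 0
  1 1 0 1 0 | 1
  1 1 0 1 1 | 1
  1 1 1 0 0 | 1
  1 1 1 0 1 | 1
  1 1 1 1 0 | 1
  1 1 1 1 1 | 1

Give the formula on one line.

(c | ((a & ~b) | d))

  ~b = 11111111000000001111111100000000
  (a & ~b) = 00000000000000001111111100000000
  ((a & ~b) | d) = 00110011001100111111111100110011
  (c | ((a & ~b) | d)) = 00111111001111111111111100111111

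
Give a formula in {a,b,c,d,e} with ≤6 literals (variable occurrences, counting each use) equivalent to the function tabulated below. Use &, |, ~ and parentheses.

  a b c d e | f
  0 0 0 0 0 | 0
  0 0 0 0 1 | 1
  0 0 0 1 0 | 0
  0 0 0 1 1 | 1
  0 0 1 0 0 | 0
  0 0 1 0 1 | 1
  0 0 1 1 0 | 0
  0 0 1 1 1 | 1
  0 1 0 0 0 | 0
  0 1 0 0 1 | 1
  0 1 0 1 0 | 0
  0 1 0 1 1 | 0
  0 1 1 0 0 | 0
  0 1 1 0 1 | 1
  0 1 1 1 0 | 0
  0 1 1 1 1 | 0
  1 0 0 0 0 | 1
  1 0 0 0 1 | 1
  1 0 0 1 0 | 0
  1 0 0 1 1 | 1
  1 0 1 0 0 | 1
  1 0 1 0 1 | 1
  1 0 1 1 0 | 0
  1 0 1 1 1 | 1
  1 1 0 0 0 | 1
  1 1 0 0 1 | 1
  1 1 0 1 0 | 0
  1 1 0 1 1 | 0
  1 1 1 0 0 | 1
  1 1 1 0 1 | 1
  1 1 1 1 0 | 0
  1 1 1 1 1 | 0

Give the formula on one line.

  ~b = 11111111000000001111111100000000
  (e & ~b) = 01010101000000000101010100000000
  (e | a) = 01010101010101011111111111111111
  ~d = 11001100110011001100110011001100
  ((e | a) & ~d) = 01000100010001001100110011001100
  ((e & ~b) | ((e | a) & ~d)) = 01010101010001001101110111001100

((e & ~b) | ((e | a) & ~d))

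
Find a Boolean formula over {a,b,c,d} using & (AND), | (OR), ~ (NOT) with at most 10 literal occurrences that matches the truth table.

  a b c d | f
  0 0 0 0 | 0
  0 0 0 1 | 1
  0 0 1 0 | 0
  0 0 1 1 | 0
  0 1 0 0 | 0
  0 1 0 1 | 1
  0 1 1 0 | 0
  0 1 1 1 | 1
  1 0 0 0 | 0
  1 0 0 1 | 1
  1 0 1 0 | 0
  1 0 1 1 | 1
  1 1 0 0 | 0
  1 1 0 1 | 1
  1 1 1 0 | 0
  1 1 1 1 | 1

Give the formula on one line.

(((d & ~c) | ((b | a) & ((d | c) | (d | b)))) & d)

  ~c = 1100110011001100
  (d & ~c) = 0100010001000100
  (b | a) = 0000111111111111
  (d | c) = 0111011101110111
  (d | b) = 0101111101011111
  ((d | c) | (d | b)) = 0111111101111111
  ((b | a) & ((d | c) | (d | b))) = 0000111101111111
  ((d & ~c) | ((b | a) & ((d | c) | (d | b)))) = 0100111101111111
  (((d & ~c) | ((b | a) & ((d | c) | (d | b)))) & d) = 0100010101010101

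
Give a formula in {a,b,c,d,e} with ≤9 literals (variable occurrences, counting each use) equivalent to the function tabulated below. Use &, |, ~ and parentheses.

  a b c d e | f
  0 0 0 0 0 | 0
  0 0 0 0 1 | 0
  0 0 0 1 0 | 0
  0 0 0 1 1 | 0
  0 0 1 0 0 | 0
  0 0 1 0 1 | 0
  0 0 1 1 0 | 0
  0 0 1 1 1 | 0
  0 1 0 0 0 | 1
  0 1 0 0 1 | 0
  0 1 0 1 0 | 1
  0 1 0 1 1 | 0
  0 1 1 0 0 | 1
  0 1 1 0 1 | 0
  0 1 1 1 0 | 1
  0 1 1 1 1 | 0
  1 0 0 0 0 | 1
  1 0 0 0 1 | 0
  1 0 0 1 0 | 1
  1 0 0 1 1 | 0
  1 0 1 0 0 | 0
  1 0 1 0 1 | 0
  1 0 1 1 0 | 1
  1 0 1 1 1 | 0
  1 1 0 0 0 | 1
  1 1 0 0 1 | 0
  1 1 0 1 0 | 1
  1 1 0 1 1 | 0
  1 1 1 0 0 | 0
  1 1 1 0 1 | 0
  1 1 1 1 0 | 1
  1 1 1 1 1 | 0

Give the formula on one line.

((~e & (a | b)) & (((~e | a) & ~a) | (d | ~c)))

  ~e = 10101010101010101010101010101010
  (a | b) = 00000000111111111111111111111111
  (~e & (a | b)) = 00000000101010101010101010101010
  (~e | a) = 10101010101010101111111111111111
  ~a = 11111111111111110000000000000000
  ((~e | a) & ~a) = 10101010101010100000000000000000
  ~c = 11110000111100001111000011110000
  (d | ~c) = 11110011111100111111001111110011
  (((~e | a) & ~a) | (d | ~c)) = 11111011111110111111001111110011
  ((~e & (a | b)) & (((~e | a) & ~a) | (d | ~c))) = 00000000101010101010001010100010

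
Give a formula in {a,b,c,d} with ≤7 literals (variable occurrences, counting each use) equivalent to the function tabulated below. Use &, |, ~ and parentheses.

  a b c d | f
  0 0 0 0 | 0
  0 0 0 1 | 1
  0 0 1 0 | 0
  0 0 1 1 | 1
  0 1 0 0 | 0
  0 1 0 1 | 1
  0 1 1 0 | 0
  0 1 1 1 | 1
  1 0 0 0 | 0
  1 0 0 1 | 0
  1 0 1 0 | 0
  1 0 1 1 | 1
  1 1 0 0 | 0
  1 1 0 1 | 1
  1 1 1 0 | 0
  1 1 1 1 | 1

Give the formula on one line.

  ~a = 1111111100000000
  (c | ~a) = 1111111100110011
  (d | (c | ~a)) = 1111111101110111
  ((c | ~a) | b) = 1111111100111111
  ((d | (c | ~a)) & ((c | ~a) | b)) = 1111111100110111
  (((d | (c | ~a)) & ((c | ~a) | b)) & d) = 0101010100010101

(((d | (c | ~a)) & ((c | ~a) | b)) & d)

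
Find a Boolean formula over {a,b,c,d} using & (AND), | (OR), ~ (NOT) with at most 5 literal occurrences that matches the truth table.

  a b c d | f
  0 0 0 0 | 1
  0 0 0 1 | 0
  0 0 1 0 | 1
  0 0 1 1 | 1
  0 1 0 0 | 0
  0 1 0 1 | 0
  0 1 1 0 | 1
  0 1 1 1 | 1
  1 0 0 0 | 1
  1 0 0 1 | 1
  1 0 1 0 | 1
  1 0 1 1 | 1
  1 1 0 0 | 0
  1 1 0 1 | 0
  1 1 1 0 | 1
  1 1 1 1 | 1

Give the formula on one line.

((((b | ~d) | a) & ~b) | c)

  ~d = 1010101010101010
  (b | ~d) = 1010111110101111
  ((b | ~d) | a) = 1010111111111111
  ~b = 1111000011110000
  (((b | ~d) | a) & ~b) = 1010000011110000
  ((((b | ~d) | a) & ~b) | c) = 1011001111110011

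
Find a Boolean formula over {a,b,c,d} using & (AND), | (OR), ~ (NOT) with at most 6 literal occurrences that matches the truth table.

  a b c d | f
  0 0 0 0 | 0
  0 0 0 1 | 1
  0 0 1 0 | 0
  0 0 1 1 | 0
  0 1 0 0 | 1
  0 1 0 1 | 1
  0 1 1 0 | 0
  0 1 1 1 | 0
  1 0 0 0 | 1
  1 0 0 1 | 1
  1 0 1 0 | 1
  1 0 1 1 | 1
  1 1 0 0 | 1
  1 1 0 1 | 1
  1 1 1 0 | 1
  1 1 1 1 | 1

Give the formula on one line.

((~a & ((d | b) & ~c)) | a)

  ~a = 1111111100000000
  (d | b) = 0101111101011111
  ~c = 1100110011001100
  ((d | b) & ~c) = 0100110001001100
  (~a & ((d | b) & ~c)) = 0100110000000000
  ((~a & ((d | b) & ~c)) | a) = 0100110011111111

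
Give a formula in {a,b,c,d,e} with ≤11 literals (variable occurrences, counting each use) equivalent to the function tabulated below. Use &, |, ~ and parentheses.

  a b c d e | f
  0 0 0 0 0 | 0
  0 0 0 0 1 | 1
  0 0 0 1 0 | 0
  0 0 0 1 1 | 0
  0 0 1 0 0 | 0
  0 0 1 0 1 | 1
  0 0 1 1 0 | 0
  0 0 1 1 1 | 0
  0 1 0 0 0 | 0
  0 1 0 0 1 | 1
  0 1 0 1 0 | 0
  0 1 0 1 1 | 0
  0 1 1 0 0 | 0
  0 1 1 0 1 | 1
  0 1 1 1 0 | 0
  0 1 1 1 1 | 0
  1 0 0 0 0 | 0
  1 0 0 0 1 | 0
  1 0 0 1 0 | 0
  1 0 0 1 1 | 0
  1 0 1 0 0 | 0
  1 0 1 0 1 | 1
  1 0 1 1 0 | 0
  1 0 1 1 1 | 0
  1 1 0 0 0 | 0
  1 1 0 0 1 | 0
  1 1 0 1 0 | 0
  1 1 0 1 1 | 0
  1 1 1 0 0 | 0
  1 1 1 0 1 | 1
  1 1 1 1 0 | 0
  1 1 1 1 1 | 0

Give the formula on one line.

  ~d = 11001100110011001100110011001100
  ~e = 10101010101010101010101010101010
  ~a = 11111111111111110000000000000000
  (~e | ~a) = 11111111111111111010101010101010
  (c | (~e | ~a)) = 11111111111111111010111110101111
  (~d & (c | (~e | ~a))) = 11001100110011001000110010001100
  ~b = 11111111000000001111111100000000
  (~b & d) = 00110011000000000011001100000000
  (~d & e) = 01000100010001000100010001000100
  ((~b & d) | (~d & e)) = 01110111010001000111011101000100
  ((~d & (c | (~e | ~a))) & ((~b & d) | (~d & e))) = 01000100010001000000010000000100

((~d & (c | (~e | ~a))) & ((~b & d) | (~d & e)))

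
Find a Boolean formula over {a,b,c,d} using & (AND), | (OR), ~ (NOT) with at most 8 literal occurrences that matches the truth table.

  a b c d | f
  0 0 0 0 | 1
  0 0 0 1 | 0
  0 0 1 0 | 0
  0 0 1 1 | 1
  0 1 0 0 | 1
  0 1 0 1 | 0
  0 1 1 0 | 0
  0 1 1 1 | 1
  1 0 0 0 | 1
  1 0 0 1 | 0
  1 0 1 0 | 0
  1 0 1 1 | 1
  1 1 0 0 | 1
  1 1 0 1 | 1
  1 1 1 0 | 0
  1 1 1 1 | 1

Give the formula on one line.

((~d | ((a & b) | c)) & (~c | d))

  ~d = 1010101010101010
  (a & b) = 0000000000001111
  ((a & b) | c) = 0011001100111111
  (~d | ((a & b) | c)) = 1011101110111111
  ~c = 1100110011001100
  (~c | d) = 1101110111011101
  ((~d | ((a & b) | c)) & (~c | d)) = 1001100110011101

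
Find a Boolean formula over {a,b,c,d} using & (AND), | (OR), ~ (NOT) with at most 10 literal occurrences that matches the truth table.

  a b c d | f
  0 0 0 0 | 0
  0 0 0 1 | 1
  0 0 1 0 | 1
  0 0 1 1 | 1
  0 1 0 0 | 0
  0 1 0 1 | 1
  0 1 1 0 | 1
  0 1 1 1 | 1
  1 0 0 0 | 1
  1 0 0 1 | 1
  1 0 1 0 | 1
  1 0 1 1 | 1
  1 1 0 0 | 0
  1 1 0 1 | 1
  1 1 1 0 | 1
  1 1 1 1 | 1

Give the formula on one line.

  (c | d) = 0111011101110111
  ~c = 1100110011001100
  (d | a) = 0101010111111111
  (~c & (d | a)) = 0100010011001100
  ~b = 1111000011110000
  ((~c & (d | a)) & ~b) = 0100000011000000
  (c | ((~c & (d | a)) & ~b)) = 0111001111110011
  ((c | d) | (c | ((~c & (d | a)) & ~b))) = 0111011111110111

((c | d) | (c | ((~c & (d | a)) & ~b)))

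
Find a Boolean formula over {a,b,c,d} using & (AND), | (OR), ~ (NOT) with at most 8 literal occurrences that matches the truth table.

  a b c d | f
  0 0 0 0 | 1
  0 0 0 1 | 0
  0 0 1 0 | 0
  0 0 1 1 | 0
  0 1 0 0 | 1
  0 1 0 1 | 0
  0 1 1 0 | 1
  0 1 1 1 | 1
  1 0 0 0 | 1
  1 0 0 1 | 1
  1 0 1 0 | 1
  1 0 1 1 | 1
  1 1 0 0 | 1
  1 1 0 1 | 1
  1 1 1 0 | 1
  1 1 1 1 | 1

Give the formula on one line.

  ~b = 1111000011110000
  (~b | c) = 1111001111110011
  ~d = 1010101010101010
  (b | ~d) = 1010111110101111
  ((~b | c) & (b | ~d)) = 1010001110100011
  (((~b | c) & (b | ~d)) & b) = 0000001100000011
  (a | (((~b | c) & (b | ~d)) & b)) = 0000001111111111
  ~c = 1100110011001100
  (~d & ~c) = 1000100010001000
  ((a | (((~b | c) & (b | ~d)) & b)) | (~d & ~c)) = 1000101111111111

((a | (((~b | c) & (b | ~d)) & b)) | (~d & ~c))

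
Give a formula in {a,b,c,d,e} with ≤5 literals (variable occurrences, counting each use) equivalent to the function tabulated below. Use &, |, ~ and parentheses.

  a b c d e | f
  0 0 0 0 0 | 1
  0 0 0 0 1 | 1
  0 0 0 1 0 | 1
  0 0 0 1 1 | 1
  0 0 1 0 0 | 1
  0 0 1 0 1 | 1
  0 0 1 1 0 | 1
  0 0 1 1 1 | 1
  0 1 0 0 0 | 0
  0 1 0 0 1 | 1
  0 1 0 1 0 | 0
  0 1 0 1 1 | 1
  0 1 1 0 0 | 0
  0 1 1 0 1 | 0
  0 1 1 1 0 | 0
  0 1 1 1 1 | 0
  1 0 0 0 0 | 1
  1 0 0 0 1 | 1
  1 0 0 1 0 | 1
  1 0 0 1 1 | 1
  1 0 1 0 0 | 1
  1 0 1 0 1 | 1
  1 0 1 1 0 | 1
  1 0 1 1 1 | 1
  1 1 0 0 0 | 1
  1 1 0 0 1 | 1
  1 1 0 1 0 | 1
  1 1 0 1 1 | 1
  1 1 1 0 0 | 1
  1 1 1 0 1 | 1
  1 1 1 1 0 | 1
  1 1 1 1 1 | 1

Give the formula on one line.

((~b | a) | (~c & e))

  ~b = 11111111000000001111111100000000
  (~b | a) = 11111111000000001111111111111111
  ~c = 11110000111100001111000011110000
  (~c & e) = 01010000010100000101000001010000
  ((~b | a) | (~c & e)) = 11111111010100001111111111111111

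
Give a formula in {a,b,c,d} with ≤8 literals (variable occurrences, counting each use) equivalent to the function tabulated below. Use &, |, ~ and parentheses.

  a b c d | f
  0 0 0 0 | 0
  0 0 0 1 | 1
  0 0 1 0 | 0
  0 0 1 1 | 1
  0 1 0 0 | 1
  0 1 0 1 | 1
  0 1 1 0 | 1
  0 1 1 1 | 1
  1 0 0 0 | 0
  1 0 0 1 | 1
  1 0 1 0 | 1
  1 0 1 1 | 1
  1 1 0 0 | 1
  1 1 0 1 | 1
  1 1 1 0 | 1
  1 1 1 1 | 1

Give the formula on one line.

  (b | c) = 0011111100111111
  (b | a) = 0000111111111111
  ((b | c) & (b | a)) = 0000111100111111
  (d | ((b | c) & (b | a))) = 0101111101111111

(d | ((b | c) & (b | a)))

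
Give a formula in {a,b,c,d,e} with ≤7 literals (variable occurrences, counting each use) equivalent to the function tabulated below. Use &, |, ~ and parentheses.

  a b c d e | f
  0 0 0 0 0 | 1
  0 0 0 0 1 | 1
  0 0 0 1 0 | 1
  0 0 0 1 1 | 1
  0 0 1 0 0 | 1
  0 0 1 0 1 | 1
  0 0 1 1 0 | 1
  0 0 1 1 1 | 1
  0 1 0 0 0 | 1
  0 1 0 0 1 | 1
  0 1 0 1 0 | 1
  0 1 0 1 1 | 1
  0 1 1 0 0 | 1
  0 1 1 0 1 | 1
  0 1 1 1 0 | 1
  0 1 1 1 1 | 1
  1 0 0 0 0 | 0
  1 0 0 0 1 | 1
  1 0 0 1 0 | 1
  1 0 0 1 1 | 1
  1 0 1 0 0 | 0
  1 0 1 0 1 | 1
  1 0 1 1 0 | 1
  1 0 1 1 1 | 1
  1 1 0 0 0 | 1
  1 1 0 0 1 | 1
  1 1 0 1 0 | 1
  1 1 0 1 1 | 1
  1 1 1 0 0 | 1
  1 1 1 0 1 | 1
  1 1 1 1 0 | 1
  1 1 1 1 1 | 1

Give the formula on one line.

(((a & (b | e)) & (e | ~d)) | (~a | d))

  (b | e) = 01010101111111110101010111111111
  (a & (b | e)) = 00000000000000000101010111111111
  ~d = 11001100110011001100110011001100
  (e | ~d) = 11011101110111011101110111011101
  ((a & (b | e)) & (e | ~d)) = 00000000000000000101010111011101
  ~a = 11111111111111110000000000000000
  (~a | d) = 11111111111111110011001100110011
  (((a & (b | e)) & (e | ~d)) | (~a | d)) = 11111111111111110111011111111111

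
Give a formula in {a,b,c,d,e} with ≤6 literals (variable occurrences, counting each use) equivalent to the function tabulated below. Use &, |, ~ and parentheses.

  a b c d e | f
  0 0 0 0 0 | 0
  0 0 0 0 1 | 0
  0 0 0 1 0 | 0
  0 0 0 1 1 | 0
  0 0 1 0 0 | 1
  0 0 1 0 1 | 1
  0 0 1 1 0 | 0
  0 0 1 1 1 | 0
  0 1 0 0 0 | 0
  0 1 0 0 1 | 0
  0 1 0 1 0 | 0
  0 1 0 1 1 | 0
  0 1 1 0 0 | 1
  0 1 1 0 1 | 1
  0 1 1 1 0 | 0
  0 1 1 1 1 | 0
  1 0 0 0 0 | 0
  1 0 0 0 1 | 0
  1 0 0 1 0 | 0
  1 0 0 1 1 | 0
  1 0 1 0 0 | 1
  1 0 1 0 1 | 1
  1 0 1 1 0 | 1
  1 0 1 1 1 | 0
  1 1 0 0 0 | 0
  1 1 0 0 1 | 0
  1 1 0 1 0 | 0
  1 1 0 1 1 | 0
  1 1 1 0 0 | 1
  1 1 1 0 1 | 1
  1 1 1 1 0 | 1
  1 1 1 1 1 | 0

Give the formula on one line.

(((~e & a) | ~d) & c)

  ~e = 10101010101010101010101010101010
  (~e & a) = 00000000000000001010101010101010
  ~d = 11001100110011001100110011001100
  ((~e & a) | ~d) = 11001100110011001110111011101110
  (((~e & a) | ~d) & c) = 00001100000011000000111000001110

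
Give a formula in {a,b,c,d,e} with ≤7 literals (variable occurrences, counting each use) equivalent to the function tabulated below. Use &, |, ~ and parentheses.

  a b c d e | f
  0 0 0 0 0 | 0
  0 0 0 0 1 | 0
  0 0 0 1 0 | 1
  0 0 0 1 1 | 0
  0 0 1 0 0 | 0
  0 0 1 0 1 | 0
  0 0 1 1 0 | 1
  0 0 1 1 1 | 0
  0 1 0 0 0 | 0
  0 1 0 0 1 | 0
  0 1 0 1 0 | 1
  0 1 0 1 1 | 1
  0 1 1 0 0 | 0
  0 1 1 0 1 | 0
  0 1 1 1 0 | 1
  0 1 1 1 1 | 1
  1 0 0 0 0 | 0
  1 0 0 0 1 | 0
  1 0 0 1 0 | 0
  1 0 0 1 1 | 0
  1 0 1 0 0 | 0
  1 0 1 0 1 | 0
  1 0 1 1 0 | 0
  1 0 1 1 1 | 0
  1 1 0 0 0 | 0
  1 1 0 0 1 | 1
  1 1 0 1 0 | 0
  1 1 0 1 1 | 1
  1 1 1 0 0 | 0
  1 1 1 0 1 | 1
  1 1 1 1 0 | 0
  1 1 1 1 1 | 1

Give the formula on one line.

((e | ~a) & ((~e | b) & (a | d)))

  ~a = 11111111111111110000000000000000
  (e | ~a) = 11111111111111110101010101010101
  ~e = 10101010101010101010101010101010
  (~e | b) = 10101010111111111010101011111111
  (a | d) = 00110011001100111111111111111111
  ((~e | b) & (a | d)) = 00100010001100111010101011111111
  ((e | ~a) & ((~e | b) & (a | d))) = 00100010001100110000000001010101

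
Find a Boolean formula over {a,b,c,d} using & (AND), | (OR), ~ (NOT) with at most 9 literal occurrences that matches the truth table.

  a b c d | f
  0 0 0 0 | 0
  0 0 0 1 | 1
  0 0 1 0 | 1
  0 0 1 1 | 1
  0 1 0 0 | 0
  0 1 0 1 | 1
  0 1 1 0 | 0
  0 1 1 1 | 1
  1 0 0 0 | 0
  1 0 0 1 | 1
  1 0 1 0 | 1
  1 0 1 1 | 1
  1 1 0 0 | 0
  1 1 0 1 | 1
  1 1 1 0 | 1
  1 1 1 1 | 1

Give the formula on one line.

((c & ((~b | ~c) | (a | (c & d)))) | (d | (a & c)))

  ~b = 1111000011110000
  ~c = 1100110011001100
  (~b | ~c) = 1111110011111100
  (c & d) = 0001000100010001
  (a | (c & d)) = 0001000111111111
  ((~b | ~c) | (a | (c & d))) = 1111110111111111
  (c & ((~b | ~c) | (a | (c & d)))) = 0011000100110011
  (a & c) = 0000000000110011
  (d | (a & c)) = 0101010101110111
  ((c & ((~b | ~c) | (a | (c & d)))) | (d | (a & c))) = 0111010101110111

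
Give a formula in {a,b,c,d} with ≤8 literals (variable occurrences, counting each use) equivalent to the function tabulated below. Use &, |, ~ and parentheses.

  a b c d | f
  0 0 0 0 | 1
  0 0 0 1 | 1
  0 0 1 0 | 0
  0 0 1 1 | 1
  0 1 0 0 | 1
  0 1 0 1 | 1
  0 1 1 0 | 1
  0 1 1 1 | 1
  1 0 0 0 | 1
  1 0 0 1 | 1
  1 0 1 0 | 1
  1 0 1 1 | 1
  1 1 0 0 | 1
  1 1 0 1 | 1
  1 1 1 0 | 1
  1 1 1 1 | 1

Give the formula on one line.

((~a & (~c | d)) | ((c & b) | a))

  ~a = 1111111100000000
  ~c = 1100110011001100
  (~c | d) = 1101110111011101
  (~a & (~c | d)) = 1101110100000000
  (c & b) = 0000001100000011
  ((c & b) | a) = 0000001111111111
  ((~a & (~c | d)) | ((c & b) | a)) = 1101111111111111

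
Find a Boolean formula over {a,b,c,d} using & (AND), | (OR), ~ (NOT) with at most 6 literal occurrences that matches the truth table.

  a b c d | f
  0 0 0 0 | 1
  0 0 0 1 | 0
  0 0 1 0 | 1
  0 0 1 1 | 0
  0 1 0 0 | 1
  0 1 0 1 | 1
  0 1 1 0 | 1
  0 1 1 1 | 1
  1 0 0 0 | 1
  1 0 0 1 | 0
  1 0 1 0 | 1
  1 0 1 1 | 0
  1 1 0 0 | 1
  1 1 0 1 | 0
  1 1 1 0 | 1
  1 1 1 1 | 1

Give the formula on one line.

(((b | ~d) & (c | ~a)) | ~d)

  ~d = 1010101010101010
  (b | ~d) = 1010111110101111
  ~a = 1111111100000000
  (c | ~a) = 1111111100110011
  ((b | ~d) & (c | ~a)) = 1010111100100011
  (((b | ~d) & (c | ~a)) | ~d) = 1010111110101011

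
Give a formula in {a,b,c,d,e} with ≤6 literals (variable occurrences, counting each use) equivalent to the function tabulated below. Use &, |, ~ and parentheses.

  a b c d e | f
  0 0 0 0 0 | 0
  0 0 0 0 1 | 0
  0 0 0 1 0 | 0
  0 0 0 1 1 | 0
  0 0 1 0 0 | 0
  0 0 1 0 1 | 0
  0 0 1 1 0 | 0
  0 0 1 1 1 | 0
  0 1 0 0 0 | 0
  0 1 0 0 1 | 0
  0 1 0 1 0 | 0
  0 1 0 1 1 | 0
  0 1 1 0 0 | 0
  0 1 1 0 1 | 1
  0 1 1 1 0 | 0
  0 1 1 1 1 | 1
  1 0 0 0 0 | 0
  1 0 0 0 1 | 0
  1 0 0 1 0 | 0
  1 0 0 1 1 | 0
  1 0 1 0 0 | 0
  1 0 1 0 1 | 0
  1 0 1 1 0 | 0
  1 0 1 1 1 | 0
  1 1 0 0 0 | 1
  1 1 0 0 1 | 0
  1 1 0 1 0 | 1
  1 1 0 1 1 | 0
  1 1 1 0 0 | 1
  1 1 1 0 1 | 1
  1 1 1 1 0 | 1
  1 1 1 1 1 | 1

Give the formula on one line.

(((a | e) & b) & (~e | c))

  (a | e) = 01010101010101011111111111111111
  ((a | e) & b) = 00000000010101010000000011111111
  ~e = 10101010101010101010101010101010
  (~e | c) = 10101111101011111010111110101111
  (((a | e) & b) & (~e | c)) = 00000000000001010000000010101111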